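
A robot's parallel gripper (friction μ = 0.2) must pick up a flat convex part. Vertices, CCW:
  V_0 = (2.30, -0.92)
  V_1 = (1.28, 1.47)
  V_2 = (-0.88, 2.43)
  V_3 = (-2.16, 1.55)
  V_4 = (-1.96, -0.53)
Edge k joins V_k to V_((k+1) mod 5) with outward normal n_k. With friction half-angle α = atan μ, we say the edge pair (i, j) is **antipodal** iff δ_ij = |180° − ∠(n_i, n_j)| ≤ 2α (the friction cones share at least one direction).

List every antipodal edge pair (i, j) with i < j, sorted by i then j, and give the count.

α = atan 0.2 = 11.31°;  2α = 22.62°
n_0 = (+0.9197, +0.3925)
n_1 = (+0.4061, +0.9138)
n_2 = (-0.5665, +0.8240)
n_3 = (-0.9954, -0.0957)
n_4 = (-0.0912, -0.9958)
  (0,1): δ = 137.07°  ·
  (0,2): δ = 78.60°  ·
  (0,3): δ = 17.62°  ✓
  (0,4): δ = 61.66°  ·
  (1,2): δ = 121.53°  ·
  (1,3): δ = 60.55°  ·
  (1,4): δ = 18.73°  ✓
  (2,3): δ = 119.02°  ·
  (2,4): δ = 39.74°  ·
  (3,4): δ = 100.72°  ·
antipodal pairs: 2

count = 2; pairs: (0,3), (1,4)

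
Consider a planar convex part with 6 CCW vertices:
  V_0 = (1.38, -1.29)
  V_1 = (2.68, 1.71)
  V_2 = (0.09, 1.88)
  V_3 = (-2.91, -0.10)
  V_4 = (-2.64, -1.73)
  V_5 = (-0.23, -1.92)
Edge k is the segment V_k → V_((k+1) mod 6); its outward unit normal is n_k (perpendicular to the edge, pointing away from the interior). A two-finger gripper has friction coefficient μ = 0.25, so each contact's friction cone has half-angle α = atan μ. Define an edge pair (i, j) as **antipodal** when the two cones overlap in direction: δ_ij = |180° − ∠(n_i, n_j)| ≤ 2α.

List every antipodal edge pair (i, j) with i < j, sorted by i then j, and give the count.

α = atan 0.25 = 14.04°;  2α = 28.07°
n_0 = (+0.9176, -0.3976)
n_1 = (+0.0655, +0.9979)
n_2 = (-0.5508, +0.8346)
n_3 = (-0.9866, -0.1634)
n_4 = (-0.0786, -0.9969)
n_5 = (+0.3644, -0.9312)
  (0,1): δ = 70.33°  ·
  (0,2): δ = 33.15°  ·
  (0,3): δ = 32.83°  ·
  (0,4): δ = 108.92°  ·
  (0,5): δ = 134.80°  ·
  (1,2): δ = 142.82°  ·
  (1,3): δ = 76.84°  ·
  (1,4): δ = 0.75°  ✓
  (1,5): δ = 25.13°  ✓
  (2,3): δ = 114.02°  ·
  (2,4): δ = 37.93°  ·
  (2,5): δ = 12.05°  ✓
  (3,4): δ = 103.91°  ·
  (3,5): δ = 78.03°  ·
  (4,5): δ = 154.12°  ·
antipodal pairs: 3

count = 3; pairs: (1,4), (1,5), (2,5)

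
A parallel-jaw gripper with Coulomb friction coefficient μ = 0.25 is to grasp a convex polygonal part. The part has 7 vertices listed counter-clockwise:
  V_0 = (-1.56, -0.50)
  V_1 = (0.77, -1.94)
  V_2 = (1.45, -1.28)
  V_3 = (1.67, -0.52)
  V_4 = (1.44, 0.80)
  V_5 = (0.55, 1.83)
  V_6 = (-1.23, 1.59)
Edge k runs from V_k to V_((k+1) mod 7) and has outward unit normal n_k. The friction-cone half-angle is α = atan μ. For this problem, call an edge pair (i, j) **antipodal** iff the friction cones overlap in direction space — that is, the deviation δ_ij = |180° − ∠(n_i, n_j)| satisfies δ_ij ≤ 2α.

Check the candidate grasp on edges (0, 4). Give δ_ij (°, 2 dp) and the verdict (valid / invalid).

α = atan 0.25 = 14.04°;  2α = 28.07°
edge 0: e_0 = (+2.33, -1.44);  n_0 = (-0.5257, -0.8507)
edge 4: e_4 = (-0.89, +1.03);  n_4 = (+0.7567, +0.6538)
∠(n_0, n_4) = 162.55°
δ = |180° − 162.55°| = 17.45°
17.45° ≤ 2α = 28.07°  →  valid

δ = 17.45°, valid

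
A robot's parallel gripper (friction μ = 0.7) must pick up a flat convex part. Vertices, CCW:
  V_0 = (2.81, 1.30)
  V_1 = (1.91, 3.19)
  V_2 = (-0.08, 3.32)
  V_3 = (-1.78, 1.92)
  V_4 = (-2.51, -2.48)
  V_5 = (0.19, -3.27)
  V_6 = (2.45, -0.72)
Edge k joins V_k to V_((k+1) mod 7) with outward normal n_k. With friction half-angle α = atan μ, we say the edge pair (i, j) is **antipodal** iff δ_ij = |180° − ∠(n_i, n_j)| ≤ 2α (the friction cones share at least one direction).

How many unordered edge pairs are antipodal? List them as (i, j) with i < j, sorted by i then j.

α = atan 0.7 = 34.99°;  2α = 69.98°
n_0 = (+0.9029, +0.4299)
n_1 = (+0.0652, +0.9979)
n_2 = (-0.6357, +0.7719)
n_3 = (-0.9865, +0.1637)
n_4 = (-0.2808, -0.9598)
n_5 = (+0.7484, -0.6633)
n_6 = (+0.9845, -0.1755)
  (0,1): δ = 119.20°  ·
  (0,2): δ = 75.99°  ·
  (0,3): δ = 34.88°  ✓
  (0,4): δ = 48.23°  ✓
  (0,5): δ = 112.99°  ·
  (0,6): δ = 144.43°  ·
  (1,2): δ = 136.79°  ·
  (1,3): δ = 95.68°  ·
  (1,4): δ = 12.57°  ✓
  (1,5): δ = 52.19°  ✓
  (1,6): δ = 83.63°  ·
  (2,3): δ = 138.89°  ·
  (2,4): δ = 55.78°  ✓
  (2,5): δ = 8.98°  ✓
  (2,6): δ = 40.42°  ✓
  (3,4): δ = 96.89°  ·
  (3,5): δ = 32.13°  ✓
  (3,6): δ = 0.68°  ✓
  (4,5): δ = 115.24°  ·
  (4,6): δ = 83.80°  ·
  (5,6): δ = 148.56°  ·
antipodal pairs: 9

count = 9; pairs: (0,3), (0,4), (1,4), (1,5), (2,4), (2,5), (2,6), (3,5), (3,6)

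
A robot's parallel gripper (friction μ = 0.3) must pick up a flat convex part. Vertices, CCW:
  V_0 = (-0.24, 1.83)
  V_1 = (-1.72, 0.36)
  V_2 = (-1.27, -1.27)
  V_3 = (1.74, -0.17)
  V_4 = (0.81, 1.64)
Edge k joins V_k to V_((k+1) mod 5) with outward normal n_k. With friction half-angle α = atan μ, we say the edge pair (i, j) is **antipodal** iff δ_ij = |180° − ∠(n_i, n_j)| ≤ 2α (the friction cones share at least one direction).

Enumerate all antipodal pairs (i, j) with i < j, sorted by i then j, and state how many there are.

α = atan 0.3 = 16.70°;  2α = 33.40°
n_0 = (-0.7047, +0.7095)
n_1 = (-0.9639, -0.2661)
n_2 = (+0.3432, -0.9392)
n_3 = (+0.8895, +0.4570)
n_4 = (+0.1781, +0.9840)
  (0,1): δ = 119.37°  ·
  (0,2): δ = 24.73°  ✓
  (0,3): δ = 72.39°  ·
  (0,4): δ = 124.94°  ·
  (1,2): δ = 85.36°  ·
  (1,3): δ = 11.76°  ✓
  (1,4): δ = 64.31°  ·
  (2,3): δ = 82.88°  ·
  (2,4): δ = 30.33°  ✓
  (3,4): δ = 127.45°  ·
antipodal pairs: 3

count = 3; pairs: (0,2), (1,3), (2,4)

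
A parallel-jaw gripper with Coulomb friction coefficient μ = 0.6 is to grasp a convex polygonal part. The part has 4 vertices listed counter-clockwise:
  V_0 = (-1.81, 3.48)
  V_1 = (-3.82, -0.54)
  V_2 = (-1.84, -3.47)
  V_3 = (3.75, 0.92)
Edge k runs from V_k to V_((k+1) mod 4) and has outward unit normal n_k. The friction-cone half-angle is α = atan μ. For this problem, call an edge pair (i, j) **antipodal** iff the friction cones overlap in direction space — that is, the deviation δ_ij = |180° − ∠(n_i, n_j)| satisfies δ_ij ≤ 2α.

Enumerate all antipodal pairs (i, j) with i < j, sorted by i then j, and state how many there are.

α = atan 0.6 = 30.96°;  2α = 61.93°
n_0 = (-0.8944, +0.4472)
n_1 = (-0.8286, -0.5599)
n_2 = (+0.6176, -0.7865)
n_3 = (+0.4182, +0.9083)
  (0,1): δ = 119.39°  ·
  (0,2): δ = 25.29°  ✓
  (0,3): δ = 91.84°  ·
  (1,2): δ = 85.91°  ·
  (1,3): δ = 31.23°  ✓
  (2,3): δ = 62.87°  ·
antipodal pairs: 2

count = 2; pairs: (0,2), (1,3)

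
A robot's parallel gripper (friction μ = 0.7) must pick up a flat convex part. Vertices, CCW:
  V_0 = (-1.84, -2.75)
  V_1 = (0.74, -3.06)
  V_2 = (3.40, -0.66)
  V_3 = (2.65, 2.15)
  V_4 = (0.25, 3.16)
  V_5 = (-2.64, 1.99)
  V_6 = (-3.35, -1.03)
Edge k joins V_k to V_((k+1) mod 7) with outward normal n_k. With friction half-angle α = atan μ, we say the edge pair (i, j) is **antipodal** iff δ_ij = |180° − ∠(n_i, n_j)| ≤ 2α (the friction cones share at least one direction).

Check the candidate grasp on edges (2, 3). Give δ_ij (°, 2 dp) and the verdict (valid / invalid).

α = atan 0.7 = 34.99°;  2α = 69.98°
edge 2: e_2 = (-0.75, +2.81);  n_2 = (+0.9662, +0.2579)
edge 3: e_3 = (-2.40, +1.01);  n_3 = (+0.3879, +0.9217)
∠(n_2, n_3) = 52.23°
δ = |180° − 52.23°| = 127.77°
127.77° > 2α = 69.98°  →  invalid

δ = 127.77°, invalid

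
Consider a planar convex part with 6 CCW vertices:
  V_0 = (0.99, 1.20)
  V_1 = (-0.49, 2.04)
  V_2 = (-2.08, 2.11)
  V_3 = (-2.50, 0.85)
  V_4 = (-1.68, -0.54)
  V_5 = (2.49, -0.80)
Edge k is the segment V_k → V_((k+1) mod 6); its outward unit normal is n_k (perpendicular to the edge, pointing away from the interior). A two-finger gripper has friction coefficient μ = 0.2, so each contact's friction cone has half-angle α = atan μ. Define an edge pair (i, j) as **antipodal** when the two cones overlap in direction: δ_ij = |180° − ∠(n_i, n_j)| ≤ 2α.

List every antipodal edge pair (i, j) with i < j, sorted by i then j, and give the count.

count = 2; pairs: (1,4), (3,5)

α = atan 0.2 = 11.31°;  2α = 22.62°
n_0 = (+0.4936, +0.8697)
n_1 = (+0.0440, +0.9990)
n_2 = (-0.9487, +0.3162)
n_3 = (-0.8613, -0.5081)
n_4 = (-0.0622, -0.9981)
n_5 = (+0.8000, +0.6000)
  (0,1): δ = 152.94°  ·
  (0,2): δ = 78.86°  ·
  (0,3): δ = 29.88°  ·
  (0,4): δ = 26.01°  ·
  (0,5): δ = 156.45°  ·
  (1,2): δ = 105.91°  ·
  (1,3): δ = 56.94°  ·
  (1,4): δ = 1.05°  ✓
  (1,5): δ = 129.39°  ·
  (2,3): δ = 131.03°  ·
  (2,4): δ = 75.13°  ·
  (2,5): δ = 55.30°  ·
  (3,4): δ = 124.11°  ·
  (3,5): δ = 6.33°  ✓
  (4,5): δ = 49.56°  ·
antipodal pairs: 2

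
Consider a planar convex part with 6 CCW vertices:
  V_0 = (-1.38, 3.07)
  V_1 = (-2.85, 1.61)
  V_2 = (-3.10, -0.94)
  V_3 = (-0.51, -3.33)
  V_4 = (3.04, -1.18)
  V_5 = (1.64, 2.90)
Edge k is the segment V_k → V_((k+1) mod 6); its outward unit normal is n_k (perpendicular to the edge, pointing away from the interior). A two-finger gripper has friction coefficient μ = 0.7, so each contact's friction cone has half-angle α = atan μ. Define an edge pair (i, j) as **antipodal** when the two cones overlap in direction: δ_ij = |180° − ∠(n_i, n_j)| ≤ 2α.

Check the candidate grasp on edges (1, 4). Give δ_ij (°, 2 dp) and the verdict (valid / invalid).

α = atan 0.7 = 34.99°;  2α = 69.98°
edge 1: e_1 = (-0.25, -2.55);  n_1 = (-0.9952, +0.0976)
edge 4: e_4 = (-1.40, +4.08);  n_4 = (+0.9459, +0.3246)
∠(n_1, n_4) = 155.46°
δ = |180° − 155.46°| = 24.54°
24.54° ≤ 2α = 69.98°  →  valid

δ = 24.54°, valid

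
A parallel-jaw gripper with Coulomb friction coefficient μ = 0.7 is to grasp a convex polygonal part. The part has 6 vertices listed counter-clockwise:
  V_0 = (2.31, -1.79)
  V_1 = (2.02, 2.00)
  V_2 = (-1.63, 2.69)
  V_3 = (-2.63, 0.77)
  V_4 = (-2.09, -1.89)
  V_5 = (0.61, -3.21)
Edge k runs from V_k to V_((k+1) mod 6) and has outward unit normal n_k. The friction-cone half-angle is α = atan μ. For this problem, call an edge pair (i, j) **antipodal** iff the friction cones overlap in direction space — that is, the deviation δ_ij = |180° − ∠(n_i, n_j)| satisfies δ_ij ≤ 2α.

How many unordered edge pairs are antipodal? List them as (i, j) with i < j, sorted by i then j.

count = 8; pairs: (0,2), (0,3), (0,4), (1,3), (1,4), (1,5), (2,5), (3,5)

α = atan 0.7 = 34.99°;  2α = 69.98°
n_0 = (+0.9971, +0.0763)
n_1 = (+0.1858, +0.9826)
n_2 = (-0.8869, +0.4619)
n_3 = (-0.9800, -0.1989)
n_4 = (-0.4392, -0.8984)
n_5 = (+0.6411, -0.7675)
  (0,1): δ = 105.08°  ·
  (0,2): δ = 31.89°  ✓
  (0,3): δ = 7.10°  ✓
  (0,4): δ = 59.57°  ✓
  (0,5): δ = 125.50°  ·
  (1,2): δ = 106.81°  ·
  (1,3): δ = 67.82°  ✓
  (1,4): δ = 15.35°  ✓
  (1,5): δ = 50.58°  ✓
  (2,3): δ = 141.01°  ·
  (2,4): δ = 88.54°  ·
  (2,5): δ = 22.62°  ✓
  (3,4): δ = 127.53°  ·
  (3,5): δ = 61.60°  ✓
  (4,5): δ = 114.07°  ·
antipodal pairs: 8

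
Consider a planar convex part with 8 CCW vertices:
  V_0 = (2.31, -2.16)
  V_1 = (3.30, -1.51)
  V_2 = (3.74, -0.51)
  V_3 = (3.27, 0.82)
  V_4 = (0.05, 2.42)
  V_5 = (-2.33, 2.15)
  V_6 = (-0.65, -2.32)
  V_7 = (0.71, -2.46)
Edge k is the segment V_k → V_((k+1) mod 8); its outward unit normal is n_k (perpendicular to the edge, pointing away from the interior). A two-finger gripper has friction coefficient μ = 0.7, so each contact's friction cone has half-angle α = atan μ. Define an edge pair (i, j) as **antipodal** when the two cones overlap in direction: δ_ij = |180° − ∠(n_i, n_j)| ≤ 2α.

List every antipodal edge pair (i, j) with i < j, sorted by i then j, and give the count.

count = 11; pairs: (0,3), (0,4), (1,4), (1,5), (2,5), (2,6), (3,5), (3,6), (3,7), (4,6), (4,7)

α = atan 0.7 = 34.99°;  2α = 69.98°
n_0 = (+0.5488, -0.8359)
n_1 = (+0.9153, -0.4027)
n_2 = (+0.9429, +0.3332)
n_3 = (+0.4450, +0.8955)
n_4 = (-0.1127, +0.9936)
n_5 = (-0.9361, -0.3518)
n_6 = (-0.1024, -0.9947)
n_7 = (+0.1843, -0.9829)
  (0,1): δ = 147.04°  ·
  (0,2): δ = 103.82°  ·
  (0,3): δ = 59.71°  ✓
  (0,4): δ = 26.82°  ✓
  (0,5): δ = 77.31°  ·
  (0,6): δ = 140.84°  ·
  (0,7): δ = 157.33°  ·
  (1,2): δ = 136.79°  ·
  (1,3): δ = 92.67°  ·
  (1,4): δ = 59.78°  ✓
  (1,5): δ = 44.35°  ✓
  (1,6): δ = 107.87°  ·
  (1,7): δ = 124.37°  ·
  (2,3): δ = 135.89°  ·
  (2,4): δ = 102.99°  ·
  (2,5): δ = 1.14°  ✓
  (2,6): δ = 64.66°  ✓
  (2,7): δ = 81.16°  ·
  (3,4): δ = 147.11°  ·
  (3,5): δ = 42.98°  ✓
  (3,6): δ = 20.55°  ✓
  (3,7): δ = 37.04°  ✓
  (4,5): δ = 75.87°  ·
  (4,6): δ = 12.35°  ✓
  (4,7): δ = 4.15°  ✓
  (5,6): δ = 116.48°  ·
  (5,7): δ = 99.98°  ·
  (6,7): δ = 163.50°  ·
antipodal pairs: 11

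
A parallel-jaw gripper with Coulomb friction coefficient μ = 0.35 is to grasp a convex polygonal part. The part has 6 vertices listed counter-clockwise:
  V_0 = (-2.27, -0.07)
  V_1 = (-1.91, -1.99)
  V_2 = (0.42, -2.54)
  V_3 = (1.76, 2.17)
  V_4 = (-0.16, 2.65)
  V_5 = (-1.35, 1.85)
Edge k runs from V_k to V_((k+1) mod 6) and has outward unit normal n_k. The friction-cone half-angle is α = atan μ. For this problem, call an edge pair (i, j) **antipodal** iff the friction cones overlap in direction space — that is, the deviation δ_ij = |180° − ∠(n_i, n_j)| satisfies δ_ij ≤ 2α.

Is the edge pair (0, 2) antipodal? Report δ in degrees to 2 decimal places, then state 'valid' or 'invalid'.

δ = 26.50°, valid

α = atan 0.35 = 19.29°;  2α = 38.58°
edge 0: e_0 = (+0.36, -1.92);  n_0 = (-0.9829, -0.1843)
edge 2: e_2 = (+1.34, +4.71);  n_2 = (+0.9618, -0.2736)
∠(n_0, n_2) = 153.50°
δ = |180° − 153.50°| = 26.50°
26.50° ≤ 2α = 38.58°  →  valid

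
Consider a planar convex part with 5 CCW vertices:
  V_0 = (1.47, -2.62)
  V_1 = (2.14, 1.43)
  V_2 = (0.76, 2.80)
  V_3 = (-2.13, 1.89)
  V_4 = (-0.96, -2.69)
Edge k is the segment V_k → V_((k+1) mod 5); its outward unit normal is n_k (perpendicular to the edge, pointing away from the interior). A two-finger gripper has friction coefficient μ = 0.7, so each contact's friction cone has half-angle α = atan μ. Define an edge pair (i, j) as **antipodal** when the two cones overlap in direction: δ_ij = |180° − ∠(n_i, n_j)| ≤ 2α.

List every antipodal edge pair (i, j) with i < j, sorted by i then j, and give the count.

count = 5; pairs: (0,2), (0,3), (1,3), (1,4), (2,4)

α = atan 0.7 = 34.99°;  2α = 69.98°
n_0 = (+0.9866, -0.1632)
n_1 = (+0.7045, +0.7097)
n_2 = (-0.3003, +0.9538)
n_3 = (-0.9689, -0.2475)
n_4 = (+0.0288, -0.9996)
  (0,1): δ = 125.40°  ·
  (0,2): δ = 63.13°  ✓
  (0,3): δ = 23.72°  ✓
  (0,4): δ = 101.04°  ·
  (1,2): δ = 117.73°  ·
  (1,3): δ = 30.88°  ✓
  (1,4): δ = 46.44°  ✓
  (2,3): δ = 93.15°  ·
  (2,4): δ = 15.83°  ✓
  (3,4): δ = 102.68°  ·
antipodal pairs: 5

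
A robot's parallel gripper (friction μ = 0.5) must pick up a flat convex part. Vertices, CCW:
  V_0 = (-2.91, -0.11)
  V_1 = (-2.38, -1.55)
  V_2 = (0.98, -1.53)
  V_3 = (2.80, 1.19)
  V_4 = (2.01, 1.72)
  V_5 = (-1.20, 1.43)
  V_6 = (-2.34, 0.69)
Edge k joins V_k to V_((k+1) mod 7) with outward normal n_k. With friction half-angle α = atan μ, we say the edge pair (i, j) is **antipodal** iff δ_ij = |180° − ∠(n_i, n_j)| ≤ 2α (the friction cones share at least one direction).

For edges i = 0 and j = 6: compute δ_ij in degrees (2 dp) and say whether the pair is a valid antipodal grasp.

α = atan 0.5 = 26.57°;  2α = 53.13°
edge 0: e_0 = (+0.53, -1.44);  n_0 = (-0.9385, -0.3454)
edge 6: e_6 = (-0.57, -0.80);  n_6 = (-0.8144, +0.5803)
∠(n_0, n_6) = 55.68°
δ = |180° − 55.68°| = 124.32°
124.32° > 2α = 53.13°  →  invalid

δ = 124.32°, invalid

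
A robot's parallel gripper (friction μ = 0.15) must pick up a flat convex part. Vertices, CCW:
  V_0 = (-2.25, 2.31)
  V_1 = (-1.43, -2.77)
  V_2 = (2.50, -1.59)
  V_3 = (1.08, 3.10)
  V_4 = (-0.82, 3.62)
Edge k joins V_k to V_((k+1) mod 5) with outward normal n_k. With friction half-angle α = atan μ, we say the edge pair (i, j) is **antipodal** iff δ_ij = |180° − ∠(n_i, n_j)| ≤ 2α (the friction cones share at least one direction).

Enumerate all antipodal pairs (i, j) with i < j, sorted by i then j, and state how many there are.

count = 1; pairs: (0,2)

α = atan 0.15 = 8.53°;  2α = 17.06°
n_0 = (-0.9872, -0.1594)
n_1 = (+0.2876, -0.9578)
n_2 = (+0.9571, +0.2898)
n_3 = (+0.2640, +0.9645)
n_4 = (-0.6755, +0.7374)
  (0,1): δ = 82.46°  ·
  (0,2): δ = 7.68°  ✓
  (0,3): δ = 65.52°  ·
  (0,4): δ = 123.32°  ·
  (1,2): δ = 89.87°  ·
  (1,3): δ = 32.02°  ·
  (1,4): δ = 25.78°  ·
  (2,3): δ = 122.15°  ·
  (2,4): δ = 64.35°  ·
  (3,4): δ = 122.20°  ·
antipodal pairs: 1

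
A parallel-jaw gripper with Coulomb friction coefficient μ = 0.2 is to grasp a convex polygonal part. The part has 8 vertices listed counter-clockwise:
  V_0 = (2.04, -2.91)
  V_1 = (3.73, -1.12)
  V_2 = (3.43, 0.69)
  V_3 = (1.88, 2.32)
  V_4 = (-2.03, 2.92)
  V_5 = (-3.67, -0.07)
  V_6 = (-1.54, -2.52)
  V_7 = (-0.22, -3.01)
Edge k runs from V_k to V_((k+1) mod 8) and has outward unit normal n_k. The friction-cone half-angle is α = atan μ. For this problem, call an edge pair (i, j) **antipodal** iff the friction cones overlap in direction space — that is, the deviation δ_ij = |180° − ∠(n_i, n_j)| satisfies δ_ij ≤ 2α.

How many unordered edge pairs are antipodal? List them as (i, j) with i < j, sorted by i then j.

α = atan 0.2 = 11.31°;  2α = 22.62°
n_0 = (+0.7271, -0.6865)
n_1 = (+0.9865, +0.1635)
n_2 = (+0.7247, +0.6891)
n_3 = (+0.1517, +0.9884)
n_4 = (-0.8768, +0.4809)
n_5 = (-0.7547, -0.6561)
n_6 = (-0.3480, -0.9375)
n_7 = (+0.0442, -0.9990)
  (0,1): δ = 127.23°  ·
  (0,2): δ = 93.09°  ·
  (0,3): δ = 55.37°  ·
  (0,4): δ = 14.61°  ✓
  (0,5): δ = 84.36°  ·
  (0,6): δ = 112.99°  ·
  (0,7): δ = 135.89°  ·
  (1,2): δ = 145.85°  ·
  (1,3): δ = 108.14°  ·
  (1,4): δ = 38.16°  ·
  (1,5): δ = 31.59°  ·
  (1,6): δ = 60.22°  ·
  (1,7): δ = 83.12°  ·
  (2,3): δ = 142.28°  ·
  (2,4): δ = 72.30°  ·
  (2,5): δ = 2.56°  ✓
  (2,6): δ = 26.08°  ·
  (2,7): δ = 48.97°  ·
  (3,4): δ = 110.02°  ·
  (3,5): δ = 40.27°  ·
  (3,6): δ = 11.64°  ✓
  (3,7): δ = 11.26°  ✓
  (4,5): δ = 110.25°  ·
  (4,6): δ = 81.62°  ·
  (4,7): δ = 58.72°  ·
  (5,6): δ = 151.37°  ·
  (5,7): δ = 128.47°  ·
  (6,7): δ = 157.10°  ·
antipodal pairs: 4

count = 4; pairs: (0,4), (2,5), (3,6), (3,7)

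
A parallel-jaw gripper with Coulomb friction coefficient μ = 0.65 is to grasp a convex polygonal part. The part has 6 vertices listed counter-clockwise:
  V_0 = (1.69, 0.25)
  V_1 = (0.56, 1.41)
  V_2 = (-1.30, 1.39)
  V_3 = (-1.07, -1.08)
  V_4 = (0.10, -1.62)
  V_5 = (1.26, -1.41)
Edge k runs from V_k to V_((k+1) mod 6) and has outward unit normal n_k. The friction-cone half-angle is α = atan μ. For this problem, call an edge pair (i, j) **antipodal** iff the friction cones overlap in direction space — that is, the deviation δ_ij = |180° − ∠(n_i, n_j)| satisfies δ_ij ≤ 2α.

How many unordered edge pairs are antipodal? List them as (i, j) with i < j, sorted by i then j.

count = 6; pairs: (0,2), (0,3), (0,4), (1,3), (1,4), (2,5)

α = atan 0.65 = 33.02°;  2α = 66.05°
n_0 = (+0.7163, +0.6978)
n_1 = (-0.0108, +0.9999)
n_2 = (-0.9957, -0.0927)
n_3 = (-0.4191, -0.9080)
n_4 = (+0.1781, -0.9840)
n_5 = (+0.9680, -0.2508)
  (0,1): δ = 133.63°  ·
  (0,2): δ = 38.93°  ✓
  (0,3): δ = 20.98°  ✓
  (0,4): δ = 56.01°  ✓
  (0,5): δ = 121.23°  ·
  (1,2): δ = 85.30°  ·
  (1,3): δ = 25.39°  ✓
  (1,4): δ = 9.65°  ✓
  (1,5): δ = 74.86°  ·
  (2,3): δ = 120.10°  ·
  (2,4): δ = 85.06°  ·
  (2,5): δ = 19.84°  ✓
  (3,4): δ = 144.96°  ·
  (3,5): δ = 79.75°  ·
  (4,5): δ = 114.78°  ·
antipodal pairs: 6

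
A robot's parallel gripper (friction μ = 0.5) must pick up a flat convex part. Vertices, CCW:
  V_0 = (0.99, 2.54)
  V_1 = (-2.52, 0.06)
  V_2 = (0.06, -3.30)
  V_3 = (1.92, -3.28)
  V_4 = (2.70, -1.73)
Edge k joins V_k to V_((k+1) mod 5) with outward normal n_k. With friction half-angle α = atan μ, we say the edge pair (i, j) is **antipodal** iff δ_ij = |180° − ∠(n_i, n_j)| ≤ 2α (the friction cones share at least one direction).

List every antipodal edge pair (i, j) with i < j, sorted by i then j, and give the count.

α = atan 0.5 = 26.57°;  2α = 53.13°
n_0 = (-0.5770, +0.8167)
n_1 = (-0.7932, -0.6090)
n_2 = (+0.0108, -0.9999)
n_3 = (+0.8933, -0.4495)
n_4 = (+0.9283, +0.3718)
  (0,1): δ = 87.72°  ·
  (0,2): δ = 34.63°  ✓
  (0,3): δ = 28.04°  ✓
  (0,4): δ = 76.58°  ·
  (1,2): δ = 126.90°  ·
  (1,3): δ = 64.23°  ·
  (1,4): δ = 15.69°  ✓
  (2,3): δ = 117.33°  ·
  (2,4): δ = 68.79°  ·
  (3,4): δ = 131.46°  ·
antipodal pairs: 3

count = 3; pairs: (0,2), (0,3), (1,4)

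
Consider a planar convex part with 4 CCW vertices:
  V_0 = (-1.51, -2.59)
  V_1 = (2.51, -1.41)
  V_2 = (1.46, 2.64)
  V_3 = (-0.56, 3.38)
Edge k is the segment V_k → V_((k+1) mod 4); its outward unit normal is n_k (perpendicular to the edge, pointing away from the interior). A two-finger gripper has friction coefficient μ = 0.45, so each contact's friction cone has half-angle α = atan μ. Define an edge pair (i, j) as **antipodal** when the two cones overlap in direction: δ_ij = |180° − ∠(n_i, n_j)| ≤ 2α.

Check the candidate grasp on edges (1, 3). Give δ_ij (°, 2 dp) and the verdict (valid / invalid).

δ = 23.58°, valid

α = atan 0.45 = 24.23°;  2α = 48.46°
edge 1: e_1 = (-1.05, +4.05);  n_1 = (+0.9680, +0.2510)
edge 3: e_3 = (-0.95, -5.97);  n_3 = (-0.9876, +0.1572)
∠(n_1, n_3) = 156.42°
δ = |180° − 156.42°| = 23.58°
23.58° ≤ 2α = 48.46°  →  valid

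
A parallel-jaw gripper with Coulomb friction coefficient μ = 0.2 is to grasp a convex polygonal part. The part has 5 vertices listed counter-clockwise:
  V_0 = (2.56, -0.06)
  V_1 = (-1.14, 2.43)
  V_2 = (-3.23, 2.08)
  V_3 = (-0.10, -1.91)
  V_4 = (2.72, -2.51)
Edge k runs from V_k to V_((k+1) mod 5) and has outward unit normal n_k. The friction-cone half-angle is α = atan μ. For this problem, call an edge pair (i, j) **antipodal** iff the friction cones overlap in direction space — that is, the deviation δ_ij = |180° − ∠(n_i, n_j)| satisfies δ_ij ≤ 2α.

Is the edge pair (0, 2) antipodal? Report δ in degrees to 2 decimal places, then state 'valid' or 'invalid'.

α = atan 0.2 = 11.31°;  2α = 22.62°
edge 0: e_0 = (-3.70, +2.49);  n_0 = (+0.5583, +0.8296)
edge 2: e_2 = (+3.13, -3.99);  n_2 = (-0.7868, -0.6172)
∠(n_0, n_2) = 162.05°
δ = |180° − 162.05°| = 17.95°
17.95° ≤ 2α = 22.62°  →  valid

δ = 17.95°, valid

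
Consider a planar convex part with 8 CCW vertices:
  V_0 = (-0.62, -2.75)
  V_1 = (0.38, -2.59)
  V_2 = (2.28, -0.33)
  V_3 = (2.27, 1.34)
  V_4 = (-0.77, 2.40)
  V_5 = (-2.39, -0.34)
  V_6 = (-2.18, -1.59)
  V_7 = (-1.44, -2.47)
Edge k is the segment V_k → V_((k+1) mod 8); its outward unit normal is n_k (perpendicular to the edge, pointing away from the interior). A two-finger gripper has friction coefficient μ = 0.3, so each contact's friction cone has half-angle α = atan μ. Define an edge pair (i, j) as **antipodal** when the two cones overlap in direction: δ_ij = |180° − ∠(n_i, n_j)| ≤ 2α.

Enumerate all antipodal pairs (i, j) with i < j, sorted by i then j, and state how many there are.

count = 6; pairs: (0,3), (1,4), (2,4), (2,5), (3,6), (3,7)

α = atan 0.3 = 16.70°;  2α = 33.40°
n_0 = (+0.1580, -0.9874)
n_1 = (+0.7654, -0.6435)
n_2 = (+1.0000, +0.0060)
n_3 = (+0.3292, +0.9442)
n_4 = (-0.8608, +0.5089)
n_5 = (-0.9862, -0.1657)
n_6 = (-0.7654, -0.6436)
n_7 = (-0.3231, -0.9463)
  (0,1): δ = 139.14°  ·
  (0,2): δ = 98.75°  ·
  (0,3): δ = 28.31°  ✓
  (0,4): δ = 50.32°  ·
  (0,5): δ = 90.45°  ·
  (0,6): δ = 120.97°  ·
  (0,7): δ = 152.06°  ·
  (1,2): δ = 139.60°  ·
  (1,3): δ = 69.17°  ·
  (1,4): δ = 9.46°  ✓
  (1,5): δ = 49.59°  ·
  (1,6): δ = 80.11°  ·
  (1,7): δ = 111.20°  ·
  (2,3): δ = 109.57°  ·
  (2,4): δ = 30.94°  ✓
  (2,5): δ = 9.19°  ✓
  (2,6): δ = 39.72°  ·
  (2,7): δ = 70.80°  ·
  (3,4): δ = 101.37°  ·
  (3,5): δ = 61.24°  ·
  (3,6): δ = 30.72°  ✓
  (3,7): δ = 0.37°  ✓
  (4,5): δ = 139.87°  ·
  (4,6): δ = 109.35°  ·
  (4,7): δ = 78.26°  ·
  (5,6): δ = 149.48°  ·
  (5,7): δ = 118.39°  ·
  (6,7): δ = 148.91°  ·
antipodal pairs: 6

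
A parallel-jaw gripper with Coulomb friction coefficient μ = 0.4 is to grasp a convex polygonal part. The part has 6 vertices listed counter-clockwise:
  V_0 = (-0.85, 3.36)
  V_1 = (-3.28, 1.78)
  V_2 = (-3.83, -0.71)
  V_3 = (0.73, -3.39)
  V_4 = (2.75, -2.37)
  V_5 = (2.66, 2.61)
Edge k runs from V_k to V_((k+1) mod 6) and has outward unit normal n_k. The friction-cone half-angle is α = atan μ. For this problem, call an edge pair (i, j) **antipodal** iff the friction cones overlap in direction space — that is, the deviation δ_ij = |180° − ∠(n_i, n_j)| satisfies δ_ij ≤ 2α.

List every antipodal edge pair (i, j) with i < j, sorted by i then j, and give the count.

count = 4; pairs: (0,3), (1,4), (2,5), (3,5)

α = atan 0.4 = 21.80°;  2α = 43.60°
n_0 = (-0.5451, +0.8384)
n_1 = (-0.9765, +0.2157)
n_2 = (-0.5067, -0.8621)
n_3 = (+0.4507, -0.8927)
n_4 = (+0.9998, +0.0181)
n_5 = (+0.2090, +0.9779)
  (0,1): δ = 135.49°  ·
  (0,2): δ = 63.48°  ·
  (0,3): δ = 6.24°  ✓
  (0,4): δ = 58.00°  ·
  (0,5): δ = 134.91°  ·
  (1,2): δ = 107.99°  ·
  (1,3): δ = 50.75°  ·
  (1,4): δ = 13.49°  ✓
  (1,5): δ = 90.39°  ·
  (2,3): δ = 122.76°  ·
  (2,4): δ = 58.52°  ·
  (2,5): δ = 18.38°  ✓
  (3,4): δ = 115.76°  ·
  (3,5): δ = 38.85°  ✓
  (4,5): δ = 103.10°  ·
antipodal pairs: 4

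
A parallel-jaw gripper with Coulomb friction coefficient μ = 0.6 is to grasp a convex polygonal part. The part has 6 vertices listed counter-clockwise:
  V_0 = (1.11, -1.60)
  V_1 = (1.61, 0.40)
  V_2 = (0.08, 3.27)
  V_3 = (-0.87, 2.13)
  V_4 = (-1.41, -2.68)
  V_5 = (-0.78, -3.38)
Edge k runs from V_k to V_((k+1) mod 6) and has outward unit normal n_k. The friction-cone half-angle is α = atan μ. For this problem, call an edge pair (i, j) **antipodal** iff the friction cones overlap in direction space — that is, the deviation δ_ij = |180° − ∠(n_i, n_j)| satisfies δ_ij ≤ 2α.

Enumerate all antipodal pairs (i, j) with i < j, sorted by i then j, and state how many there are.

count = 7; pairs: (0,2), (0,3), (0,4), (1,3), (1,4), (2,5), (3,5)

α = atan 0.6 = 30.96°;  2α = 61.93°
n_0 = (+0.9701, -0.2425)
n_1 = (+0.8824, +0.4704)
n_2 = (-0.7682, +0.6402)
n_3 = (-0.9938, +0.1116)
n_4 = (-0.7433, -0.6690)
n_5 = (+0.6856, -0.7280)
  (0,1): δ = 137.90°  ·
  (0,2): δ = 25.77°  ✓
  (0,3): δ = 7.63°  ✓
  (0,4): δ = 56.02°  ✓
  (0,5): δ = 147.32°  ·
  (1,2): δ = 67.87°  ·
  (1,3): δ = 34.47°  ✓
  (1,4): δ = 13.93°  ✓
  (1,5): δ = 105.22°  ·
  (2,3): δ = 146.60°  ·
  (2,4): δ = 98.21°  ·
  (2,5): δ = 6.91°  ✓
  (3,4): δ = 131.61°  ·
  (3,5): δ = 40.31°  ✓
  (4,5): δ = 88.70°  ·
antipodal pairs: 7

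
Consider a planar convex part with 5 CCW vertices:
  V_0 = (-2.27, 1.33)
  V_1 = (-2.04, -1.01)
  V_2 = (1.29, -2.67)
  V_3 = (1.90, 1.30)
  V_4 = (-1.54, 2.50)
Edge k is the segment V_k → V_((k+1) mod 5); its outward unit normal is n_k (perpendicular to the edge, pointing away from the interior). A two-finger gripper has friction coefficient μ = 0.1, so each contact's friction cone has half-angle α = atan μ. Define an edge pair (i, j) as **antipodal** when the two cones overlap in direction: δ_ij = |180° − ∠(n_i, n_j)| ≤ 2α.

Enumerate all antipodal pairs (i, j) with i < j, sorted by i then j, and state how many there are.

count = 1; pairs: (1,3)

α = atan 0.1 = 5.71°;  2α = 11.42°
n_0 = (-0.9952, -0.0978)
n_1 = (-0.4461, -0.8950)
n_2 = (+0.9884, -0.1519)
n_3 = (+0.3294, +0.9442)
n_4 = (-0.8484, +0.5293)
  (0,1): δ = 122.11°  ·
  (0,2): δ = 14.35°  ·
  (0,3): δ = 65.16°  ·
  (0,4): δ = 142.43°  ·
  (1,2): δ = 72.24°  ·
  (1,3): δ = 7.27°  ✓
  (1,4): δ = 84.53°  ·
  (2,3): δ = 100.50°  ·
  (2,4): δ = 23.23°  ·
  (3,4): δ = 102.73°  ·
antipodal pairs: 1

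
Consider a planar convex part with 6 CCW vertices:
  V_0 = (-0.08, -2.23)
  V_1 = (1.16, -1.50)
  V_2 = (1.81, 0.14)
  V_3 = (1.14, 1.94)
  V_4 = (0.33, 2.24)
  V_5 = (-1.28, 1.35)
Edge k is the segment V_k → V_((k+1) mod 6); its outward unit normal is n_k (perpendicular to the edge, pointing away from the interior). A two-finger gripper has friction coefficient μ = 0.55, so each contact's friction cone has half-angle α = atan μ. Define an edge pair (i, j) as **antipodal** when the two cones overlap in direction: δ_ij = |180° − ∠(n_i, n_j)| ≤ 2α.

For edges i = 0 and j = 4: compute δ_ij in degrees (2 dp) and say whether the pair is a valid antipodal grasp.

δ = 1.55°, valid

α = atan 0.55 = 28.81°;  2α = 57.62°
edge 0: e_0 = (+1.24, +0.73);  n_0 = (+0.5073, -0.8618)
edge 4: e_4 = (-1.61, -0.89);  n_4 = (-0.4838, +0.8752)
∠(n_0, n_4) = 178.45°
δ = |180° − 178.45°| = 1.55°
1.55° ≤ 2α = 57.62°  →  valid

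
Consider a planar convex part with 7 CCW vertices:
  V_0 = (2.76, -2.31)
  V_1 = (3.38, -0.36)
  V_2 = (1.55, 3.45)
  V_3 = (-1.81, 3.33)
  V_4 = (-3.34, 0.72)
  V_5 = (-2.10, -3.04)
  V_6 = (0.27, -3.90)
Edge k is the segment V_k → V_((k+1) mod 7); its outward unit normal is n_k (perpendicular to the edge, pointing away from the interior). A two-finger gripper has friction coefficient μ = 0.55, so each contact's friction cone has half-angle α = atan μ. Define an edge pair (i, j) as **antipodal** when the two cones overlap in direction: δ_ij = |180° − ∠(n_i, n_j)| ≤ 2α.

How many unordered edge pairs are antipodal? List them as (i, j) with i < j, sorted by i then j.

count = 8; pairs: (0,3), (0,4), (1,3), (1,4), (1,5), (2,5), (2,6), (3,6)

α = atan 0.55 = 28.81°;  2α = 57.62°
n_0 = (+0.9530, -0.3030)
n_1 = (+0.9014, +0.4330)
n_2 = (-0.0357, +0.9994)
n_3 = (-0.8627, +0.5057)
n_4 = (-0.9497, -0.3132)
n_5 = (-0.3411, -0.9400)
n_6 = (+0.5382, -0.8428)
  (0,1): δ = 136.71°  ·
  (0,2): δ = 70.32°  ·
  (0,3): δ = 12.74°  ✓
  (0,4): δ = 35.89°  ✓
  (0,5): δ = 87.69°  ·
  (0,6): δ = 140.20°  ·
  (1,2): δ = 113.61°  ·
  (1,3): δ = 56.03°  ✓
  (1,4): δ = 7.40°  ✓
  (1,5): δ = 44.40°  ✓
  (1,6): δ = 96.90°  ·
  (2,3): δ = 122.42°  ·
  (2,4): δ = 73.79°  ·
  (2,5): δ = 21.99°  ✓
  (2,6): δ = 30.52°  ✓
  (3,4): δ = 131.37°  ·
  (3,5): δ = 79.57°  ·
  (3,6): δ = 27.06°  ✓
  (4,5): δ = 128.20°  ·
  (4,6): δ = 75.69°  ·
  (5,6): δ = 127.50°  ·
antipodal pairs: 8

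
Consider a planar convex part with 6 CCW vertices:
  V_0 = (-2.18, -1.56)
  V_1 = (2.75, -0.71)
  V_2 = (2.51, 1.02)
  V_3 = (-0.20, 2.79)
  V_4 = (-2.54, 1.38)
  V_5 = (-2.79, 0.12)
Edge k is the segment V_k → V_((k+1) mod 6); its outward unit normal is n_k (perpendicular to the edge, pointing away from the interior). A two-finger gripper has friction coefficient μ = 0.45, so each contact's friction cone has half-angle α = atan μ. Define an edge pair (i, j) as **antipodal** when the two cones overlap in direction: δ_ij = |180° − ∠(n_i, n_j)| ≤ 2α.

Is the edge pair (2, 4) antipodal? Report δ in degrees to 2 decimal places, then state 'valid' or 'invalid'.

α = atan 0.45 = 24.23°;  2α = 48.46°
edge 2: e_2 = (-2.71, +1.77);  n_2 = (+0.5468, +0.8372)
edge 4: e_4 = (-0.25, -1.26);  n_4 = (-0.9809, +0.1946)
∠(n_2, n_4) = 111.93°
δ = |180° − 111.93°| = 68.07°
68.07° > 2α = 48.46°  →  invalid

δ = 68.07°, invalid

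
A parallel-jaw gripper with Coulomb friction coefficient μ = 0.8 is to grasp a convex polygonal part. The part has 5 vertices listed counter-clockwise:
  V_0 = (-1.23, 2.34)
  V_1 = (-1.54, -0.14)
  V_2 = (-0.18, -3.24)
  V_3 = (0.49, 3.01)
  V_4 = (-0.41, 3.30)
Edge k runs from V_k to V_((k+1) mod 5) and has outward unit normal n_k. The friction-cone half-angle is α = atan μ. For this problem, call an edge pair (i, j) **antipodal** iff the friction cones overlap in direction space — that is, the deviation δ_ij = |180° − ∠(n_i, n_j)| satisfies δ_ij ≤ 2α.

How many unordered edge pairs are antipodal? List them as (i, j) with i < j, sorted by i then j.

count = 4; pairs: (0,2), (1,2), (1,3), (2,4)

α = atan 0.8 = 38.66°;  2α = 77.32°
n_0 = (-0.9923, +0.1240)
n_1 = (-0.9158, -0.4017)
n_2 = (+0.9943, -0.1066)
n_3 = (+0.3067, +0.9518)
n_4 = (-0.7604, +0.6495)
  (0,1): δ = 149.19°  ·
  (0,2): δ = 1.01°  ✓
  (0,3): δ = 79.26°  ·
  (0,4): δ = 146.62°  ·
  (1,2): δ = 29.81°  ✓
  (1,3): δ = 48.45°  ✓
  (1,4): δ = 115.81°  ·
  (2,3): δ = 101.74°  ·
  (2,4): δ = 34.38°  ✓
  (3,4): δ = 112.64°  ·
antipodal pairs: 4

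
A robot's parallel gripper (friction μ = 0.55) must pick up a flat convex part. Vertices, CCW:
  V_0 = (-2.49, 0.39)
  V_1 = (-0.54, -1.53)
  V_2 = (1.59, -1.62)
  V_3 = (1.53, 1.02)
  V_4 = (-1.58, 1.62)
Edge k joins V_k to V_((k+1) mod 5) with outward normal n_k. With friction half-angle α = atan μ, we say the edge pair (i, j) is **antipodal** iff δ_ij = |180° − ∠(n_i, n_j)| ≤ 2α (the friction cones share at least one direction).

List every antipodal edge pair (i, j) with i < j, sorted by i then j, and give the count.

α = atan 0.55 = 28.81°;  2α = 57.62°
n_0 = (-0.7016, -0.7126)
n_1 = (-0.0422, -0.9991)
n_2 = (+0.9997, +0.0227)
n_3 = (+0.1894, +0.9819)
n_4 = (-0.8039, +0.5948)
  (0,1): δ = 137.86°  ·
  (0,2): δ = 44.14°  ✓
  (0,3): δ = 33.64°  ✓
  (0,4): δ = 98.06°  ·
  (1,2): δ = 86.28°  ·
  (1,3): δ = 8.50°  ✓
  (1,4): δ = 55.92°  ✓
  (2,3): δ = 102.22°  ·
  (2,4): δ = 37.80°  ✓
  (3,4): δ = 115.58°  ·
antipodal pairs: 5

count = 5; pairs: (0,2), (0,3), (1,3), (1,4), (2,4)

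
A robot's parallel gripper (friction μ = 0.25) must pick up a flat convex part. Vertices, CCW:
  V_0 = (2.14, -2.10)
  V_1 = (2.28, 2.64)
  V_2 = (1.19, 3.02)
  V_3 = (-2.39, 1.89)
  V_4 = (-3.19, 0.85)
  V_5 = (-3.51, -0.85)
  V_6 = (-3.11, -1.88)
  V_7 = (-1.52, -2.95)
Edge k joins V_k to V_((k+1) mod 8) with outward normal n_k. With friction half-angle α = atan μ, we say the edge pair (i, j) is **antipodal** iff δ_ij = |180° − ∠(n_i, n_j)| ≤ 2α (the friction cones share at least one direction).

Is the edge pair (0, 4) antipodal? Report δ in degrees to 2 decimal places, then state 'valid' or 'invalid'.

δ = 8.97°, valid

α = atan 0.25 = 14.04°;  2α = 28.07°
edge 0: e_0 = (+0.14, +4.74);  n_0 = (+0.9996, -0.0295)
edge 4: e_4 = (-0.32, -1.70);  n_4 = (-0.9827, +0.1850)
∠(n_0, n_4) = 171.03°
δ = |180° − 171.03°| = 8.97°
8.97° ≤ 2α = 28.07°  →  valid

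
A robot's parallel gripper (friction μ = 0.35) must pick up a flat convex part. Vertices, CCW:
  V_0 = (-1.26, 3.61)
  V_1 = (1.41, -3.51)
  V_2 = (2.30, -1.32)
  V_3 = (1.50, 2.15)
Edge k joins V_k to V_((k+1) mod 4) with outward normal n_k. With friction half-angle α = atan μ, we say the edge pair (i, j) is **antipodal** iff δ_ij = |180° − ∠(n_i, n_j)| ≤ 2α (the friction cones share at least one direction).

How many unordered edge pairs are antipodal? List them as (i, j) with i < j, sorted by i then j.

α = atan 0.35 = 19.29°;  2α = 38.58°
n_0 = (-0.9363, -0.3511)
n_1 = (+0.9264, -0.3765)
n_2 = (+0.9744, +0.2247)
n_3 = (+0.4676, +0.8839)
  (0,1): δ = 42.67°  ·
  (0,2): δ = 7.57°  ✓
  (0,3): δ = 41.57°  ·
  (1,2): δ = 144.90°  ·
  (1,3): δ = 95.76°  ·
  (2,3): δ = 130.86°  ·
antipodal pairs: 1

count = 1; pairs: (0,2)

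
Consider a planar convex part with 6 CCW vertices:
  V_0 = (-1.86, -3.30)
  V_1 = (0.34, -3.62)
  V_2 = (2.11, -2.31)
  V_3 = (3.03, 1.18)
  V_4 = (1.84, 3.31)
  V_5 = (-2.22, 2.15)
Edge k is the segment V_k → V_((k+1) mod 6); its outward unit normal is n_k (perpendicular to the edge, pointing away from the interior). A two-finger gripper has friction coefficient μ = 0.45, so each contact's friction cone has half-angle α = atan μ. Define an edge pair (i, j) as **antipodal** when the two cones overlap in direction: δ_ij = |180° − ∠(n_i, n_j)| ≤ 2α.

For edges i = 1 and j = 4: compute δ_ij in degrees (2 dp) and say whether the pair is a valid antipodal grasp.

α = atan 0.45 = 24.23°;  2α = 48.46°
edge 1: e_1 = (+1.77, +1.31);  n_1 = (+0.5949, -0.8038)
edge 4: e_4 = (-4.06, -1.16);  n_4 = (-0.2747, +0.9615)
∠(n_1, n_4) = 159.44°
δ = |180° − 159.44°| = 20.56°
20.56° ≤ 2α = 48.46°  →  valid

δ = 20.56°, valid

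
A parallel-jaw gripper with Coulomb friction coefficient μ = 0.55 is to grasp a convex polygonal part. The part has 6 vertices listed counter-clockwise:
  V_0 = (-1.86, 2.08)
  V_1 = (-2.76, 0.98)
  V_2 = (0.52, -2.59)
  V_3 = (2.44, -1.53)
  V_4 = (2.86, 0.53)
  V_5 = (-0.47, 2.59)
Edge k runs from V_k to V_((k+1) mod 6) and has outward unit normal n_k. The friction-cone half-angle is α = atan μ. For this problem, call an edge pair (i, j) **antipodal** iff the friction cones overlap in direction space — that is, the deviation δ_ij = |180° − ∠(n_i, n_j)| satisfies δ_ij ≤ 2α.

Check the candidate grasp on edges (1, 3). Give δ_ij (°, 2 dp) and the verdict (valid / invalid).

δ = 54.10°, valid

α = atan 0.55 = 28.81°;  2α = 57.62°
edge 1: e_1 = (+3.28, -3.57);  n_1 = (-0.7364, -0.6766)
edge 3: e_3 = (+0.42, +2.06);  n_3 = (+0.9798, -0.1998)
∠(n_1, n_3) = 125.90°
δ = |180° − 125.90°| = 54.10°
54.10° ≤ 2α = 57.62°  →  valid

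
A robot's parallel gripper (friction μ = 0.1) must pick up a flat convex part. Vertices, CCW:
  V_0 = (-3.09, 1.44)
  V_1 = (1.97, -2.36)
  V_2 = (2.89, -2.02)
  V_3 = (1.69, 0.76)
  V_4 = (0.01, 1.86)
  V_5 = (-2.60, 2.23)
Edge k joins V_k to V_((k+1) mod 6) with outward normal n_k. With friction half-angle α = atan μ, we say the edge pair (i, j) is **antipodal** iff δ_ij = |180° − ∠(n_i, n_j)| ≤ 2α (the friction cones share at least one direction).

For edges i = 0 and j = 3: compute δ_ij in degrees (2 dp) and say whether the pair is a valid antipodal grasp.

δ = 3.69°, valid

α = atan 0.1 = 5.71°;  2α = 11.42°
edge 0: e_0 = (+5.06, -3.80);  n_0 = (-0.6005, -0.7996)
edge 3: e_3 = (-1.68, +1.10);  n_3 = (+0.5478, +0.8366)
∠(n_0, n_3) = 176.31°
δ = |180° − 176.31°| = 3.69°
3.69° ≤ 2α = 11.42°  →  valid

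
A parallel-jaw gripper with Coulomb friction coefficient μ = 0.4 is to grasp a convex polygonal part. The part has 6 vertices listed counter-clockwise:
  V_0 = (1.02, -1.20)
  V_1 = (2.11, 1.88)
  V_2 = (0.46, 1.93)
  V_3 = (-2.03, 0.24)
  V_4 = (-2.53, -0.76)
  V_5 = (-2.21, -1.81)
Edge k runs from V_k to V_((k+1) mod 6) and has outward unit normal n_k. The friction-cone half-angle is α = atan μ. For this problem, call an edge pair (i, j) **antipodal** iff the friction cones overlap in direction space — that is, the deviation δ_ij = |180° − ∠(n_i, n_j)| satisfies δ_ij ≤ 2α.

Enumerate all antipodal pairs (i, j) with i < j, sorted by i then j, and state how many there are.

count = 5; pairs: (0,2), (0,3), (0,4), (1,5), (2,5)

α = atan 0.4 = 21.80°;  2α = 43.60°
n_0 = (+0.9427, -0.3336)
n_1 = (+0.0303, +0.9995)
n_2 = (-0.5616, +0.8274)
n_3 = (-0.8944, +0.4472)
n_4 = (-0.9566, -0.2915)
n_5 = (+0.1856, -0.9826)
  (0,1): δ = 72.25°  ·
  (0,2): δ = 36.35°  ✓
  (0,3): δ = 7.08°  ✓
  (0,4): δ = 36.44°  ✓
  (0,5): δ = 120.18°  ·
  (1,2): δ = 144.10°  ·
  (1,3): δ = 114.83°  ·
  (1,4): δ = 71.32°  ·
  (1,5): δ = 12.43°  ✓
  (2,3): δ = 150.73°  ·
  (2,4): δ = 107.22°  ·
  (2,5): δ = 23.47°  ✓
  (3,4): δ = 136.49°  ·
  (3,5): δ = 52.74°  ·
  (4,5): δ = 96.25°  ·
antipodal pairs: 5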